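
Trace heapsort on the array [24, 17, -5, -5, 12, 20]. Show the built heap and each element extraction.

Build heap: [24, 17, 20, -5, 12, -5]
Extract 24: [20, 17, -5, -5, 12, 24]
Extract 20: [17, 12, -5, -5, 20, 24]
Extract 17: [12, -5, -5, 17, 20, 24]
Extract 12: [-5, -5, 12, 17, 20, 24]
Extract -5: [-5, -5, 12, 17, 20, 24]


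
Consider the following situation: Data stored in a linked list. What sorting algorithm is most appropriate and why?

Best choice: Merge sort
Reason: Merge sort doesn't require random access; can be done in O(1) extra space for linked lists


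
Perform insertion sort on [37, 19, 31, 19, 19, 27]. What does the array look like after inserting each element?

First element 37 is already 'sorted'
Insert 19: shifted 1 elements -> [19, 37, 31, 19, 19, 27]
Insert 31: shifted 1 elements -> [19, 31, 37, 19, 19, 27]
Insert 19: shifted 2 elements -> [19, 19, 31, 37, 19, 27]
Insert 19: shifted 2 elements -> [19, 19, 19, 31, 37, 27]
Insert 27: shifted 2 elements -> [19, 19, 19, 27, 31, 37]


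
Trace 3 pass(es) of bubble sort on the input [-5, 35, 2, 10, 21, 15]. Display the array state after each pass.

After pass 1: [-5, 2, 10, 21, 15, 35] (4 swaps)
After pass 2: [-5, 2, 10, 15, 21, 35] (1 swaps)
After pass 3: [-5, 2, 10, 15, 21, 35] (0 swaps)
Total swaps: 5


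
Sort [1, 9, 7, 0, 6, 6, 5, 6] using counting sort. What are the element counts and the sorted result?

Count array: [1, 1, 0, 0, 0, 1, 3, 1, 0, 1]
(count[i] = number of elements equal to i)
Cumulative count: [1, 2, 2, 2, 2, 3, 6, 7, 7, 8]
Sorted: [0, 1, 5, 6, 6, 6, 7, 9]


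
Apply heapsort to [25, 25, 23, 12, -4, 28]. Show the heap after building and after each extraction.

Build heap: [28, 25, 25, 12, -4, 23]
Extract 28: [25, 23, 25, 12, -4, 28]
Extract 25: [25, 23, -4, 12, 25, 28]
Extract 25: [23, 12, -4, 25, 25, 28]
Extract 23: [12, -4, 23, 25, 25, 28]
Extract 12: [-4, 12, 23, 25, 25, 28]


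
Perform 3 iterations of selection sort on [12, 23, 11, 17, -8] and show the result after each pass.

Pass 1: Select minimum -8 at index 4, swap -> [-8, 23, 11, 17, 12]
Pass 2: Select minimum 11 at index 2, swap -> [-8, 11, 23, 17, 12]
Pass 3: Select minimum 12 at index 4, swap -> [-8, 11, 12, 17, 23]


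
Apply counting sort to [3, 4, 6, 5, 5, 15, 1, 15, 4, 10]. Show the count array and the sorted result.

Count array: [0, 1, 0, 1, 2, 2, 1, 0, 0, 0, 1, 0, 0, 0, 0, 2]
(count[i] = number of elements equal to i)
Cumulative count: [0, 1, 1, 2, 4, 6, 7, 7, 7, 7, 8, 8, 8, 8, 8, 10]
Sorted: [1, 3, 4, 4, 5, 5, 6, 10, 15, 15]


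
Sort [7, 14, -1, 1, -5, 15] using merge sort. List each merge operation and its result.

Divide and conquer:
  Merge [14] + [-1] -> [-1, 14]
  Merge [7] + [-1, 14] -> [-1, 7, 14]
  Merge [-5] + [15] -> [-5, 15]
  Merge [1] + [-5, 15] -> [-5, 1, 15]
  Merge [-1, 7, 14] + [-5, 1, 15] -> [-5, -1, 1, 7, 14, 15]


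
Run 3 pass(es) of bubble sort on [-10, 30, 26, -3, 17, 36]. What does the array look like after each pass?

After pass 1: [-10, 26, -3, 17, 30, 36] (3 swaps)
After pass 2: [-10, -3, 17, 26, 30, 36] (2 swaps)
After pass 3: [-10, -3, 17, 26, 30, 36] (0 swaps)
Total swaps: 5


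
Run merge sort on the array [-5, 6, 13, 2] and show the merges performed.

Divide and conquer:
  Merge [-5] + [6] -> [-5, 6]
  Merge [13] + [2] -> [2, 13]
  Merge [-5, 6] + [2, 13] -> [-5, 2, 6, 13]


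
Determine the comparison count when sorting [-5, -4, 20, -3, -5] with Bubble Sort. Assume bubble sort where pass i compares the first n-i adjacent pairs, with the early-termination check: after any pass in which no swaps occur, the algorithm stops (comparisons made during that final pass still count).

Pass 1: compare adjacent pairs (0,1)..(3,4) = 4 comparison(s), 2 swap(s) -> [-5, -4, -3, -5, 20]
Pass 2: compare adjacent pairs (0,1)..(2,3) = 3 comparison(s), 1 swap(s) -> [-5, -4, -5, -3, 20]
Pass 3: compare adjacent pairs (0,1)..(1,2) = 2 comparison(s), 1 swap(s) -> [-5, -5, -4, -3, 20]
Pass 4: compare adjacent pairs (0,1)..(0,1) = 1 comparison(s), 0 swap(s) -> [-5, -5, -4, -3, 20]
No swaps in this pass, so bubble sort stops here.
Total comparisons: 4 + 3 + 2 + 1 = 10


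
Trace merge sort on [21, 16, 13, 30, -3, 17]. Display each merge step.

Divide and conquer:
  Merge [16] + [13] -> [13, 16]
  Merge [21] + [13, 16] -> [13, 16, 21]
  Merge [-3] + [17] -> [-3, 17]
  Merge [30] + [-3, 17] -> [-3, 17, 30]
  Merge [13, 16, 21] + [-3, 17, 30] -> [-3, 13, 16, 17, 21, 30]


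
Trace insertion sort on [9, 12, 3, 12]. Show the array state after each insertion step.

First element 9 is already 'sorted'
Insert 12: shifted 0 elements -> [9, 12, 3, 12]
Insert 3: shifted 2 elements -> [3, 9, 12, 12]
Insert 12: shifted 0 elements -> [3, 9, 12, 12]


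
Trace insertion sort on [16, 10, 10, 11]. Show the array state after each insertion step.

First element 16 is already 'sorted'
Insert 10: shifted 1 elements -> [10, 16, 10, 11]
Insert 10: shifted 1 elements -> [10, 10, 16, 11]
Insert 11: shifted 1 elements -> [10, 10, 11, 16]


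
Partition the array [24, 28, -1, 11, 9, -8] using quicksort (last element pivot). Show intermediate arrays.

Partition 1: pivot=-8 at index 0 -> [-8, 28, -1, 11, 9, 24]
Partition 2: pivot=24 at index 4 -> [-8, -1, 11, 9, 24, 28]
Partition 3: pivot=9 at index 2 -> [-8, -1, 9, 11, 24, 28]


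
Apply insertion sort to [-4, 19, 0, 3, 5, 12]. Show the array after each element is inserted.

First element -4 is already 'sorted'
Insert 19: shifted 0 elements -> [-4, 19, 0, 3, 5, 12]
Insert 0: shifted 1 elements -> [-4, 0, 19, 3, 5, 12]
Insert 3: shifted 1 elements -> [-4, 0, 3, 19, 5, 12]
Insert 5: shifted 1 elements -> [-4, 0, 3, 5, 19, 12]
Insert 12: shifted 1 elements -> [-4, 0, 3, 5, 12, 19]


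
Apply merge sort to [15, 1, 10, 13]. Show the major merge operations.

Divide and conquer:
  Merge [15] + [1] -> [1, 15]
  Merge [10] + [13] -> [10, 13]
  Merge [1, 15] + [10, 13] -> [1, 10, 13, 15]


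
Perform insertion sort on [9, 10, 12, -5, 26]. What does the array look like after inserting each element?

First element 9 is already 'sorted'
Insert 10: shifted 0 elements -> [9, 10, 12, -5, 26]
Insert 12: shifted 0 elements -> [9, 10, 12, -5, 26]
Insert -5: shifted 3 elements -> [-5, 9, 10, 12, 26]
Insert 26: shifted 0 elements -> [-5, 9, 10, 12, 26]


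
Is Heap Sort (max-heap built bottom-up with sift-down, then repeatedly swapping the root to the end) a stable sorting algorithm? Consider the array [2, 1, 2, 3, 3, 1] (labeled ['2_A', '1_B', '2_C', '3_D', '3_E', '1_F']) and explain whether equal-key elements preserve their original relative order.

Trace Heap Sort on the labeled array (the key is the number; the letter only tracks identity):
  Build max-heap: [3_D, 3_E, 2_C, 1_B, 2_A, 1_F]
  Swap root 3_D to index 5, re-heapify first 5 -> [3_E, 2_A, 2_C, 1_B, 1_F, 3_D]
  Swap root 3_E to index 4, re-heapify first 4 -> [2_A, 1_F, 2_C, 1_B, 3_E, 3_D]
  Swap root 2_A to index 3, re-heapify first 3 -> [2_C, 1_F, 1_B, 2_A, 3_E, 3_D]
  Swap root 2_C to index 2, re-heapify first 2 -> [1_B, 1_F, 2_C, 2_A, 3_E, 3_D]
  Swap root 1_B to index 1, re-heapify first 1 -> [1_F, 1_B, 2_C, 2_A, 3_E, 3_D]
Final order: [1_F, 1_B, 2_C, 2_A, 3_E, 3_D]
Equal keys:
  value 1: originally 1_B, 1_F; after sorting 1_F, 1_B -> order changed
  value 2: originally 2_A, 2_C; after sorting 2_C, 2_A -> order changed
  value 3: originally 3_D, 3_E; after sorting 3_E, 3_D -> order changed
Equal keys were reordered, so Heap Sort is not stable: heap construction and root-to-end swaps move elements without regard to the original order of equal keys. (One such input is enough; an unstable sort may happen to preserve order on other inputs, but it gives no guarantee.)
Answer: Not stable


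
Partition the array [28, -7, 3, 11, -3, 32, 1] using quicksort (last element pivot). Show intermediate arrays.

Partition 1: pivot=1 at index 2 -> [-7, -3, 1, 11, 28, 32, 3]
Partition 2: pivot=-3 at index 1 -> [-7, -3, 1, 11, 28, 32, 3]
Partition 3: pivot=3 at index 3 -> [-7, -3, 1, 3, 28, 32, 11]
Partition 4: pivot=11 at index 4 -> [-7, -3, 1, 3, 11, 32, 28]
Partition 5: pivot=28 at index 5 -> [-7, -3, 1, 3, 11, 28, 32]


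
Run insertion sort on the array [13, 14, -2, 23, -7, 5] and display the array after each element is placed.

First element 13 is already 'sorted'
Insert 14: shifted 0 elements -> [13, 14, -2, 23, -7, 5]
Insert -2: shifted 2 elements -> [-2, 13, 14, 23, -7, 5]
Insert 23: shifted 0 elements -> [-2, 13, 14, 23, -7, 5]
Insert -7: shifted 4 elements -> [-7, -2, 13, 14, 23, 5]
Insert 5: shifted 3 elements -> [-7, -2, 5, 13, 14, 23]


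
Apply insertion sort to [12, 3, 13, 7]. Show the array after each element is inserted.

First element 12 is already 'sorted'
Insert 3: shifted 1 elements -> [3, 12, 13, 7]
Insert 13: shifted 0 elements -> [3, 12, 13, 7]
Insert 7: shifted 2 elements -> [3, 7, 12, 13]


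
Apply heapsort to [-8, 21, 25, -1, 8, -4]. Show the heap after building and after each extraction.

Build heap: [25, 21, -4, -1, 8, -8]
Extract 25: [21, 8, -4, -1, -8, 25]
Extract 21: [8, -1, -4, -8, 21, 25]
Extract 8: [-1, -8, -4, 8, 21, 25]
Extract -1: [-4, -8, -1, 8, 21, 25]
Extract -4: [-8, -4, -1, 8, 21, 25]


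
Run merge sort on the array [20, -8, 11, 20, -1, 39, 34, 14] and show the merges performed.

Divide and conquer:
  Merge [20] + [-8] -> [-8, 20]
  Merge [11] + [20] -> [11, 20]
  Merge [-8, 20] + [11, 20] -> [-8, 11, 20, 20]
  Merge [-1] + [39] -> [-1, 39]
  Merge [34] + [14] -> [14, 34]
  Merge [-1, 39] + [14, 34] -> [-1, 14, 34, 39]
  Merge [-8, 11, 20, 20] + [-1, 14, 34, 39] -> [-8, -1, 11, 14, 20, 20, 34, 39]


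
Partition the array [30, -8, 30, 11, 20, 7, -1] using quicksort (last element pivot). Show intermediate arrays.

Partition 1: pivot=-1 at index 1 -> [-8, -1, 30, 11, 20, 7, 30]
Partition 2: pivot=30 at index 6 -> [-8, -1, 30, 11, 20, 7, 30]
Partition 3: pivot=7 at index 2 -> [-8, -1, 7, 11, 20, 30, 30]
Partition 4: pivot=30 at index 5 -> [-8, -1, 7, 11, 20, 30, 30]
Partition 5: pivot=20 at index 4 -> [-8, -1, 7, 11, 20, 30, 30]


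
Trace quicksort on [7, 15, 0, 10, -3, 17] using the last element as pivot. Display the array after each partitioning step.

Partition 1: pivot=17 at index 5 -> [7, 15, 0, 10, -3, 17]
Partition 2: pivot=-3 at index 0 -> [-3, 15, 0, 10, 7, 17]
Partition 3: pivot=7 at index 2 -> [-3, 0, 7, 10, 15, 17]
Partition 4: pivot=15 at index 4 -> [-3, 0, 7, 10, 15, 17]


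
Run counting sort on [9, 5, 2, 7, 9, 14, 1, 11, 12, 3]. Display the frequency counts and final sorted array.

Count array: [0, 1, 1, 1, 0, 1, 0, 1, 0, 2, 0, 1, 1, 0, 1]
(count[i] = number of elements equal to i)
Cumulative count: [0, 1, 2, 3, 3, 4, 4, 5, 5, 7, 7, 8, 9, 9, 10]
Sorted: [1, 2, 3, 5, 7, 9, 9, 11, 12, 14]


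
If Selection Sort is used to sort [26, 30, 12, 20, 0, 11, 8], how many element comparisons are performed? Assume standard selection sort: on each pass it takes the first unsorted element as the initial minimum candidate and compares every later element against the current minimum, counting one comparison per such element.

Pass 1: scan indices 1..6 for the minimum = 6 comparison(s); min is 0, place at index 0 -> [0, 30, 12, 20, 26, 11, 8]
Pass 2: scan indices 2..6 for the minimum = 5 comparison(s); min is 8, place at index 1 -> [0, 8, 12, 20, 26, 11, 30]
Pass 3: scan indices 3..6 for the minimum = 4 comparison(s); min is 11, place at index 2 -> [0, 8, 11, 20, 26, 12, 30]
Pass 4: scan indices 4..6 for the minimum = 3 comparison(s); min is 12, place at index 3 -> [0, 8, 11, 12, 26, 20, 30]
Pass 5: scan indices 5..6 for the minimum = 2 comparison(s); min is 20, place at index 4 -> [0, 8, 11, 12, 20, 26, 30]
Pass 6: scan indices 6..6 for the minimum = 1 comparison(s); min is 26, place at index 5 -> [0, 8, 11, 12, 20, 26, 30]
Selection sort always scans the whole unsorted suffix, so the count is (n-1) + (n-2) + ... + 1 = n(n-1)/2 = 7*6/2 = 21 regardless of the input order.
Total comparisons: 6 + 5 + 4 + 3 + 2 + 1 = 21


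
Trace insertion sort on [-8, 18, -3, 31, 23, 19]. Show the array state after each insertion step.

First element -8 is already 'sorted'
Insert 18: shifted 0 elements -> [-8, 18, -3, 31, 23, 19]
Insert -3: shifted 1 elements -> [-8, -3, 18, 31, 23, 19]
Insert 31: shifted 0 elements -> [-8, -3, 18, 31, 23, 19]
Insert 23: shifted 1 elements -> [-8, -3, 18, 23, 31, 19]
Insert 19: shifted 2 elements -> [-8, -3, 18, 19, 23, 31]


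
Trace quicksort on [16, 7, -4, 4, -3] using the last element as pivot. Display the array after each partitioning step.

Partition 1: pivot=-3 at index 1 -> [-4, -3, 16, 4, 7]
Partition 2: pivot=7 at index 3 -> [-4, -3, 4, 7, 16]


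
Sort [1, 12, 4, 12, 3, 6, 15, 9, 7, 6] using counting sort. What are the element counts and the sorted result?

Count array: [0, 1, 0, 1, 1, 0, 2, 1, 0, 1, 0, 0, 2, 0, 0, 1]
(count[i] = number of elements equal to i)
Cumulative count: [0, 1, 1, 2, 3, 3, 5, 6, 6, 7, 7, 7, 9, 9, 9, 10]
Sorted: [1, 3, 4, 6, 6, 7, 9, 12, 12, 15]


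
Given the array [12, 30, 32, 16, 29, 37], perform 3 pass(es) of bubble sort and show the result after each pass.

After pass 1: [12, 30, 16, 29, 32, 37] (2 swaps)
After pass 2: [12, 16, 29, 30, 32, 37] (2 swaps)
After pass 3: [12, 16, 29, 30, 32, 37] (0 swaps)
Total swaps: 4


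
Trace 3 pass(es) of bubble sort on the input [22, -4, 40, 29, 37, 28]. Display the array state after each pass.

After pass 1: [-4, 22, 29, 37, 28, 40] (4 swaps)
After pass 2: [-4, 22, 29, 28, 37, 40] (1 swaps)
After pass 3: [-4, 22, 28, 29, 37, 40] (1 swaps)
Total swaps: 6


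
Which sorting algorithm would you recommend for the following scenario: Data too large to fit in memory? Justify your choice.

Best choice: External merge sort
Reason: Minimizes disk I/O by sequential reads/writes


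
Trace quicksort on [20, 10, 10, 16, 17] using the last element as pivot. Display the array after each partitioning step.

Partition 1: pivot=17 at index 3 -> [10, 10, 16, 17, 20]
Partition 2: pivot=16 at index 2 -> [10, 10, 16, 17, 20]
Partition 3: pivot=10 at index 1 -> [10, 10, 16, 17, 20]


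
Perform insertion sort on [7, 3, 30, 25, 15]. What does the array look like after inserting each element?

First element 7 is already 'sorted'
Insert 3: shifted 1 elements -> [3, 7, 30, 25, 15]
Insert 30: shifted 0 elements -> [3, 7, 30, 25, 15]
Insert 25: shifted 1 elements -> [3, 7, 25, 30, 15]
Insert 15: shifted 2 elements -> [3, 7, 15, 25, 30]


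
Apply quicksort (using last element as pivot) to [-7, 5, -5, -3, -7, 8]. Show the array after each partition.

Partition 1: pivot=8 at index 5 -> [-7, 5, -5, -3, -7, 8]
Partition 2: pivot=-7 at index 1 -> [-7, -7, -5, -3, 5, 8]
Partition 3: pivot=5 at index 4 -> [-7, -7, -5, -3, 5, 8]
Partition 4: pivot=-3 at index 3 -> [-7, -7, -5, -3, 5, 8]


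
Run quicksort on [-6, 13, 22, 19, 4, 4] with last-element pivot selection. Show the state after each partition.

Partition 1: pivot=4 at index 2 -> [-6, 4, 4, 19, 13, 22]
Partition 2: pivot=4 at index 1 -> [-6, 4, 4, 19, 13, 22]
Partition 3: pivot=22 at index 5 -> [-6, 4, 4, 19, 13, 22]
Partition 4: pivot=13 at index 3 -> [-6, 4, 4, 13, 19, 22]


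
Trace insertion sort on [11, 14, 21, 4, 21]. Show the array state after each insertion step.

First element 11 is already 'sorted'
Insert 14: shifted 0 elements -> [11, 14, 21, 4, 21]
Insert 21: shifted 0 elements -> [11, 14, 21, 4, 21]
Insert 4: shifted 3 elements -> [4, 11, 14, 21, 21]
Insert 21: shifted 0 elements -> [4, 11, 14, 21, 21]


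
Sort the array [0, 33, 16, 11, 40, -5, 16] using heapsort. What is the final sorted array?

Build heap: [40, 33, 16, 11, 0, -5, 16]
Extract 40: [33, 16, 16, 11, 0, -5, 40]
Extract 33: [16, 11, 16, -5, 0, 33, 40]
Extract 16: [16, 11, 0, -5, 16, 33, 40]
Extract 16: [11, -5, 0, 16, 16, 33, 40]
Extract 11: [0, -5, 11, 16, 16, 33, 40]
Extract 0: [-5, 0, 11, 16, 16, 33, 40]


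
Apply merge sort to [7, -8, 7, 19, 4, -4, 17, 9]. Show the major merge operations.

Divide and conquer:
  Merge [7] + [-8] -> [-8, 7]
  Merge [7] + [19] -> [7, 19]
  Merge [-8, 7] + [7, 19] -> [-8, 7, 7, 19]
  Merge [4] + [-4] -> [-4, 4]
  Merge [17] + [9] -> [9, 17]
  Merge [-4, 4] + [9, 17] -> [-4, 4, 9, 17]
  Merge [-8, 7, 7, 19] + [-4, 4, 9, 17] -> [-8, -4, 4, 7, 7, 9, 17, 19]


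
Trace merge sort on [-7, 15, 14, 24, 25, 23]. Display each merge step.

Divide and conquer:
  Merge [15] + [14] -> [14, 15]
  Merge [-7] + [14, 15] -> [-7, 14, 15]
  Merge [25] + [23] -> [23, 25]
  Merge [24] + [23, 25] -> [23, 24, 25]
  Merge [-7, 14, 15] + [23, 24, 25] -> [-7, 14, 15, 23, 24, 25]


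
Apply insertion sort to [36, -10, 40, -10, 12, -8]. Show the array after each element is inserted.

First element 36 is already 'sorted'
Insert -10: shifted 1 elements -> [-10, 36, 40, -10, 12, -8]
Insert 40: shifted 0 elements -> [-10, 36, 40, -10, 12, -8]
Insert -10: shifted 2 elements -> [-10, -10, 36, 40, 12, -8]
Insert 12: shifted 2 elements -> [-10, -10, 12, 36, 40, -8]
Insert -8: shifted 3 elements -> [-10, -10, -8, 12, 36, 40]


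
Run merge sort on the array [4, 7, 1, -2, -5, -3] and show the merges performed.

Divide and conquer:
  Merge [7] + [1] -> [1, 7]
  Merge [4] + [1, 7] -> [1, 4, 7]
  Merge [-5] + [-3] -> [-5, -3]
  Merge [-2] + [-5, -3] -> [-5, -3, -2]
  Merge [1, 4, 7] + [-5, -3, -2] -> [-5, -3, -2, 1, 4, 7]


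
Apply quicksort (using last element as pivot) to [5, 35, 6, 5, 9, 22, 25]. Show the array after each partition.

Partition 1: pivot=25 at index 5 -> [5, 6, 5, 9, 22, 25, 35]
Partition 2: pivot=22 at index 4 -> [5, 6, 5, 9, 22, 25, 35]
Partition 3: pivot=9 at index 3 -> [5, 6, 5, 9, 22, 25, 35]
Partition 4: pivot=5 at index 1 -> [5, 5, 6, 9, 22, 25, 35]


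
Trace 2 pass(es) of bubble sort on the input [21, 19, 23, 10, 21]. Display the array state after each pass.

After pass 1: [19, 21, 10, 21, 23] (3 swaps)
After pass 2: [19, 10, 21, 21, 23] (1 swaps)
Total swaps: 4


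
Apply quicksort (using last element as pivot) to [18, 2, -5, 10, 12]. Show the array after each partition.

Partition 1: pivot=12 at index 3 -> [2, -5, 10, 12, 18]
Partition 2: pivot=10 at index 2 -> [2, -5, 10, 12, 18]
Partition 3: pivot=-5 at index 0 -> [-5, 2, 10, 12, 18]


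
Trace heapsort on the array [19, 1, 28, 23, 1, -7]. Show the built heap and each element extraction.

Build heap: [28, 23, 19, 1, 1, -7]
Extract 28: [23, 1, 19, -7, 1, 28]
Extract 23: [19, 1, 1, -7, 23, 28]
Extract 19: [1, -7, 1, 19, 23, 28]
Extract 1: [1, -7, 1, 19, 23, 28]
Extract 1: [-7, 1, 1, 19, 23, 28]


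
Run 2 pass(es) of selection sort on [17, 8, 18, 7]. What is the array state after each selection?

Pass 1: Select minimum 7 at index 3, swap -> [7, 8, 18, 17]
Pass 2: Select minimum 8 at index 1, swap -> [7, 8, 18, 17]


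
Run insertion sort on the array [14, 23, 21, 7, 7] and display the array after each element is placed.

First element 14 is already 'sorted'
Insert 23: shifted 0 elements -> [14, 23, 21, 7, 7]
Insert 21: shifted 1 elements -> [14, 21, 23, 7, 7]
Insert 7: shifted 3 elements -> [7, 14, 21, 23, 7]
Insert 7: shifted 3 elements -> [7, 7, 14, 21, 23]


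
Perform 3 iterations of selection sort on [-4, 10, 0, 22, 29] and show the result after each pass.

Pass 1: Select minimum -4 at index 0, swap -> [-4, 10, 0, 22, 29]
Pass 2: Select minimum 0 at index 2, swap -> [-4, 0, 10, 22, 29]
Pass 3: Select minimum 10 at index 2, swap -> [-4, 0, 10, 22, 29]


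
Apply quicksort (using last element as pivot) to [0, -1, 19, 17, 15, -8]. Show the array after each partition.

Partition 1: pivot=-8 at index 0 -> [-8, -1, 19, 17, 15, 0]
Partition 2: pivot=0 at index 2 -> [-8, -1, 0, 17, 15, 19]
Partition 3: pivot=19 at index 5 -> [-8, -1, 0, 17, 15, 19]
Partition 4: pivot=15 at index 3 -> [-8, -1, 0, 15, 17, 19]


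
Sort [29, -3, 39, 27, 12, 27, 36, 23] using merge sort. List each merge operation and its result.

Divide and conquer:
  Merge [29] + [-3] -> [-3, 29]
  Merge [39] + [27] -> [27, 39]
  Merge [-3, 29] + [27, 39] -> [-3, 27, 29, 39]
  Merge [12] + [27] -> [12, 27]
  Merge [36] + [23] -> [23, 36]
  Merge [12, 27] + [23, 36] -> [12, 23, 27, 36]
  Merge [-3, 27, 29, 39] + [12, 23, 27, 36] -> [-3, 12, 23, 27, 27, 29, 36, 39]


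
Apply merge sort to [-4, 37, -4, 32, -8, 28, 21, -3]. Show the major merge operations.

Divide and conquer:
  Merge [-4] + [37] -> [-4, 37]
  Merge [-4] + [32] -> [-4, 32]
  Merge [-4, 37] + [-4, 32] -> [-4, -4, 32, 37]
  Merge [-8] + [28] -> [-8, 28]
  Merge [21] + [-3] -> [-3, 21]
  Merge [-8, 28] + [-3, 21] -> [-8, -3, 21, 28]
  Merge [-4, -4, 32, 37] + [-8, -3, 21, 28] -> [-8, -4, -4, -3, 21, 28, 32, 37]


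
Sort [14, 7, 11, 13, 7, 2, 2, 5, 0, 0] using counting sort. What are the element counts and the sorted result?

Count array: [2, 0, 2, 0, 0, 1, 0, 2, 0, 0, 0, 1, 0, 1, 1]
(count[i] = number of elements equal to i)
Cumulative count: [2, 2, 4, 4, 4, 5, 5, 7, 7, 7, 7, 8, 8, 9, 10]
Sorted: [0, 0, 2, 2, 5, 7, 7, 11, 13, 14]


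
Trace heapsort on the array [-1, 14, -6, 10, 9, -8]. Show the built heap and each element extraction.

Build heap: [14, 10, -6, -1, 9, -8]
Extract 14: [10, 9, -6, -1, -8, 14]
Extract 10: [9, -1, -6, -8, 10, 14]
Extract 9: [-1, -8, -6, 9, 10, 14]
Extract -1: [-6, -8, -1, 9, 10, 14]
Extract -6: [-8, -6, -1, 9, 10, 14]


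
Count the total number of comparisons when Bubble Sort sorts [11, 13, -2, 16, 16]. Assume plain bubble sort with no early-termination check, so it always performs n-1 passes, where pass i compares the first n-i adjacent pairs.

Pass 1: compare adjacent pairs (0,1)..(3,4) = 4 comparison(s), 1 swap(s) -> [11, -2, 13, 16, 16]
Pass 2: compare adjacent pairs (0,1)..(2,3) = 3 comparison(s), 1 swap(s) -> [-2, 11, 13, 16, 16]
Pass 3: compare adjacent pairs (0,1)..(1,2) = 2 comparison(s), 0 swap(s) -> [-2, 11, 13, 16, 16]
Pass 4: compare adjacent pairs (0,1)..(0,1) = 1 comparison(s), 0 swap(s) -> [-2, 11, 13, 16, 16]
Total comparisons: 4 + 3 + 2 + 1 = 10


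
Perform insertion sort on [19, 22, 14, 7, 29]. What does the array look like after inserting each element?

First element 19 is already 'sorted'
Insert 22: shifted 0 elements -> [19, 22, 14, 7, 29]
Insert 14: shifted 2 elements -> [14, 19, 22, 7, 29]
Insert 7: shifted 3 elements -> [7, 14, 19, 22, 29]
Insert 29: shifted 0 elements -> [7, 14, 19, 22, 29]


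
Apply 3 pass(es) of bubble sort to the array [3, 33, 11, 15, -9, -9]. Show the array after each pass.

After pass 1: [3, 11, 15, -9, -9, 33] (4 swaps)
After pass 2: [3, 11, -9, -9, 15, 33] (2 swaps)
After pass 3: [3, -9, -9, 11, 15, 33] (2 swaps)
Total swaps: 8


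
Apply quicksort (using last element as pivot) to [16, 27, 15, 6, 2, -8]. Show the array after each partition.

Partition 1: pivot=-8 at index 0 -> [-8, 27, 15, 6, 2, 16]
Partition 2: pivot=16 at index 4 -> [-8, 15, 6, 2, 16, 27]
Partition 3: pivot=2 at index 1 -> [-8, 2, 6, 15, 16, 27]
Partition 4: pivot=15 at index 3 -> [-8, 2, 6, 15, 16, 27]


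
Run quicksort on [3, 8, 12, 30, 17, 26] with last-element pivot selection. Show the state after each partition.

Partition 1: pivot=26 at index 4 -> [3, 8, 12, 17, 26, 30]
Partition 2: pivot=17 at index 3 -> [3, 8, 12, 17, 26, 30]
Partition 3: pivot=12 at index 2 -> [3, 8, 12, 17, 26, 30]
Partition 4: pivot=8 at index 1 -> [3, 8, 12, 17, 26, 30]


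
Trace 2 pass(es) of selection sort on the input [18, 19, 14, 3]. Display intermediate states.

Pass 1: Select minimum 3 at index 3, swap -> [3, 19, 14, 18]
Pass 2: Select minimum 14 at index 2, swap -> [3, 14, 19, 18]


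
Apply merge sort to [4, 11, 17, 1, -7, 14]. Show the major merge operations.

Divide and conquer:
  Merge [11] + [17] -> [11, 17]
  Merge [4] + [11, 17] -> [4, 11, 17]
  Merge [-7] + [14] -> [-7, 14]
  Merge [1] + [-7, 14] -> [-7, 1, 14]
  Merge [4, 11, 17] + [-7, 1, 14] -> [-7, 1, 4, 11, 14, 17]


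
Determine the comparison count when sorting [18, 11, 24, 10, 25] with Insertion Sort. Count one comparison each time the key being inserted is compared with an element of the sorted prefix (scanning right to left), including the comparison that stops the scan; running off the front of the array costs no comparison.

Insert 11: 18 > 11 (shift), reached front = 1 comparison(s) -> [11, 18, 24, 10, 25]
Insert 24: 18 <= 24 (stop) = 1 comparison(s) -> [11, 18, 24, 10, 25]
Insert 10: 24 > 10 (shift), 18 > 10 (shift), 11 > 10 (shift), reached front = 3 comparison(s) -> [10, 11, 18, 24, 25]
Insert 25: 24 <= 25 (stop) = 1 comparison(s) -> [10, 11, 18, 24, 25]
Total comparisons: 1 + 1 + 3 + 1 = 6


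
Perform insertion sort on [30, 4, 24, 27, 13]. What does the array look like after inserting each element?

First element 30 is already 'sorted'
Insert 4: shifted 1 elements -> [4, 30, 24, 27, 13]
Insert 24: shifted 1 elements -> [4, 24, 30, 27, 13]
Insert 27: shifted 1 elements -> [4, 24, 27, 30, 13]
Insert 13: shifted 3 elements -> [4, 13, 24, 27, 30]


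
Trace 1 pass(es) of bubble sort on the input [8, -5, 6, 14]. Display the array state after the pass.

After pass 1: [-5, 6, 8, 14] (2 swaps)
Total swaps: 2


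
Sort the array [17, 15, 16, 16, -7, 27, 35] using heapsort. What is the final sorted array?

Build heap: [35, 16, 27, 15, -7, 17, 16]
Extract 35: [27, 16, 17, 15, -7, 16, 35]
Extract 27: [17, 16, 16, 15, -7, 27, 35]
Extract 17: [16, 15, 16, -7, 17, 27, 35]
Extract 16: [16, 15, -7, 16, 17, 27, 35]
Extract 16: [15, -7, 16, 16, 17, 27, 35]
Extract 15: [-7, 15, 16, 16, 17, 27, 35]


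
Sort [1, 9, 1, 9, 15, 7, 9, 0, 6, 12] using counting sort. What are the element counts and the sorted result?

Count array: [1, 2, 0, 0, 0, 0, 1, 1, 0, 3, 0, 0, 1, 0, 0, 1]
(count[i] = number of elements equal to i)
Cumulative count: [1, 3, 3, 3, 3, 3, 4, 5, 5, 8, 8, 8, 9, 9, 9, 10]
Sorted: [0, 1, 1, 6, 7, 9, 9, 9, 12, 15]


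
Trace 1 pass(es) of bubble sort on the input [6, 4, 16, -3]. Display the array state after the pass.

After pass 1: [4, 6, -3, 16] (2 swaps)
Total swaps: 2


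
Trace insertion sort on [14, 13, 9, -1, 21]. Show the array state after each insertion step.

First element 14 is already 'sorted'
Insert 13: shifted 1 elements -> [13, 14, 9, -1, 21]
Insert 9: shifted 2 elements -> [9, 13, 14, -1, 21]
Insert -1: shifted 3 elements -> [-1, 9, 13, 14, 21]
Insert 21: shifted 0 elements -> [-1, 9, 13, 14, 21]


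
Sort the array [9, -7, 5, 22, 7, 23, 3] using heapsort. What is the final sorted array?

Build heap: [23, 22, 9, -7, 7, 5, 3]
Extract 23: [22, 7, 9, -7, 3, 5, 23]
Extract 22: [9, 7, 5, -7, 3, 22, 23]
Extract 9: [7, 3, 5, -7, 9, 22, 23]
Extract 7: [5, 3, -7, 7, 9, 22, 23]
Extract 5: [3, -7, 5, 7, 9, 22, 23]
Extract 3: [-7, 3, 5, 7, 9, 22, 23]


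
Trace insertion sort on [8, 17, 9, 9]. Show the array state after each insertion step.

First element 8 is already 'sorted'
Insert 17: shifted 0 elements -> [8, 17, 9, 9]
Insert 9: shifted 1 elements -> [8, 9, 17, 9]
Insert 9: shifted 1 elements -> [8, 9, 9, 17]


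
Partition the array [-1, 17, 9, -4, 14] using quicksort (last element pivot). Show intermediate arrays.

Partition 1: pivot=14 at index 3 -> [-1, 9, -4, 14, 17]
Partition 2: pivot=-4 at index 0 -> [-4, 9, -1, 14, 17]
Partition 3: pivot=-1 at index 1 -> [-4, -1, 9, 14, 17]


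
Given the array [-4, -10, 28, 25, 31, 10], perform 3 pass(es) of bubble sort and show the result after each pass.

After pass 1: [-10, -4, 25, 28, 10, 31] (3 swaps)
After pass 2: [-10, -4, 25, 10, 28, 31] (1 swaps)
After pass 3: [-10, -4, 10, 25, 28, 31] (1 swaps)
Total swaps: 5


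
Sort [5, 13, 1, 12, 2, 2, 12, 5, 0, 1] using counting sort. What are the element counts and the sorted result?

Count array: [1, 2, 2, 0, 0, 2, 0, 0, 0, 0, 0, 0, 2, 1]
(count[i] = number of elements equal to i)
Cumulative count: [1, 3, 5, 5, 5, 7, 7, 7, 7, 7, 7, 7, 9, 10]
Sorted: [0, 1, 1, 2, 2, 5, 5, 12, 12, 13]


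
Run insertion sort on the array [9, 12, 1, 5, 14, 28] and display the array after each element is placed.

First element 9 is already 'sorted'
Insert 12: shifted 0 elements -> [9, 12, 1, 5, 14, 28]
Insert 1: shifted 2 elements -> [1, 9, 12, 5, 14, 28]
Insert 5: shifted 2 elements -> [1, 5, 9, 12, 14, 28]
Insert 14: shifted 0 elements -> [1, 5, 9, 12, 14, 28]
Insert 28: shifted 0 elements -> [1, 5, 9, 12, 14, 28]


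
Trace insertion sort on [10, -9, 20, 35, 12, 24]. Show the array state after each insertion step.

First element 10 is already 'sorted'
Insert -9: shifted 1 elements -> [-9, 10, 20, 35, 12, 24]
Insert 20: shifted 0 elements -> [-9, 10, 20, 35, 12, 24]
Insert 35: shifted 0 elements -> [-9, 10, 20, 35, 12, 24]
Insert 12: shifted 2 elements -> [-9, 10, 12, 20, 35, 24]
Insert 24: shifted 1 elements -> [-9, 10, 12, 20, 24, 35]


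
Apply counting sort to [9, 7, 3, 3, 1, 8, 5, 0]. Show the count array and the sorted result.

Count array: [1, 1, 0, 2, 0, 1, 0, 1, 1, 1]
(count[i] = number of elements equal to i)
Cumulative count: [1, 2, 2, 4, 4, 5, 5, 6, 7, 8]
Sorted: [0, 1, 3, 3, 5, 7, 8, 9]


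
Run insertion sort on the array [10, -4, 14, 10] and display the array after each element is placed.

First element 10 is already 'sorted'
Insert -4: shifted 1 elements -> [-4, 10, 14, 10]
Insert 14: shifted 0 elements -> [-4, 10, 14, 10]
Insert 10: shifted 1 elements -> [-4, 10, 10, 14]


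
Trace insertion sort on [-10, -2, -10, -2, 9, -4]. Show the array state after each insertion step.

First element -10 is already 'sorted'
Insert -2: shifted 0 elements -> [-10, -2, -10, -2, 9, -4]
Insert -10: shifted 1 elements -> [-10, -10, -2, -2, 9, -4]
Insert -2: shifted 0 elements -> [-10, -10, -2, -2, 9, -4]
Insert 9: shifted 0 elements -> [-10, -10, -2, -2, 9, -4]
Insert -4: shifted 3 elements -> [-10, -10, -4, -2, -2, 9]


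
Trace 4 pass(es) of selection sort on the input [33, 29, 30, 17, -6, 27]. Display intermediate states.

Pass 1: Select minimum -6 at index 4, swap -> [-6, 29, 30, 17, 33, 27]
Pass 2: Select minimum 17 at index 3, swap -> [-6, 17, 30, 29, 33, 27]
Pass 3: Select minimum 27 at index 5, swap -> [-6, 17, 27, 29, 33, 30]
Pass 4: Select minimum 29 at index 3, swap -> [-6, 17, 27, 29, 33, 30]


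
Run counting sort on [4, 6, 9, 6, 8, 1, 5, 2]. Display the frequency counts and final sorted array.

Count array: [0, 1, 1, 0, 1, 1, 2, 0, 1, 1]
(count[i] = number of elements equal to i)
Cumulative count: [0, 1, 2, 2, 3, 4, 6, 6, 7, 8]
Sorted: [1, 2, 4, 5, 6, 6, 8, 9]


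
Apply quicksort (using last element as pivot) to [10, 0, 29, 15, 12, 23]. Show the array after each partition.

Partition 1: pivot=23 at index 4 -> [10, 0, 15, 12, 23, 29]
Partition 2: pivot=12 at index 2 -> [10, 0, 12, 15, 23, 29]
Partition 3: pivot=0 at index 0 -> [0, 10, 12, 15, 23, 29]


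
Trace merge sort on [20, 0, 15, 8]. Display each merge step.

Divide and conquer:
  Merge [20] + [0] -> [0, 20]
  Merge [15] + [8] -> [8, 15]
  Merge [0, 20] + [8, 15] -> [0, 8, 15, 20]


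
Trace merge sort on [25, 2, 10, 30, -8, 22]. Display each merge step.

Divide and conquer:
  Merge [2] + [10] -> [2, 10]
  Merge [25] + [2, 10] -> [2, 10, 25]
  Merge [-8] + [22] -> [-8, 22]
  Merge [30] + [-8, 22] -> [-8, 22, 30]
  Merge [2, 10, 25] + [-8, 22, 30] -> [-8, 2, 10, 22, 25, 30]


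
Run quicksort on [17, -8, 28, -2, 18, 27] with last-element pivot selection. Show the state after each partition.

Partition 1: pivot=27 at index 4 -> [17, -8, -2, 18, 27, 28]
Partition 2: pivot=18 at index 3 -> [17, -8, -2, 18, 27, 28]
Partition 3: pivot=-2 at index 1 -> [-8, -2, 17, 18, 27, 28]


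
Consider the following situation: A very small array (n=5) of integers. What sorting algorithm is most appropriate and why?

Best choice: Insertion sort
Reason: For tiny inputs the O(n^2) overhead is negligible and insertion sort has minimal constant factors


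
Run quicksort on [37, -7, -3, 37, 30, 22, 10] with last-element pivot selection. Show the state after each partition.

Partition 1: pivot=10 at index 2 -> [-7, -3, 10, 37, 30, 22, 37]
Partition 2: pivot=-3 at index 1 -> [-7, -3, 10, 37, 30, 22, 37]
Partition 3: pivot=37 at index 6 -> [-7, -3, 10, 37, 30, 22, 37]
Partition 4: pivot=22 at index 3 -> [-7, -3, 10, 22, 30, 37, 37]
Partition 5: pivot=37 at index 5 -> [-7, -3, 10, 22, 30, 37, 37]


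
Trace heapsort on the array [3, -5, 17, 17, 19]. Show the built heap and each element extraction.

Build heap: [19, 17, 17, 3, -5]
Extract 19: [17, 3, 17, -5, 19]
Extract 17: [17, 3, -5, 17, 19]
Extract 17: [3, -5, 17, 17, 19]
Extract 3: [-5, 3, 17, 17, 19]


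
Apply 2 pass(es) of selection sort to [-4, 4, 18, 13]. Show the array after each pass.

Pass 1: Select minimum -4 at index 0, swap -> [-4, 4, 18, 13]
Pass 2: Select minimum 4 at index 1, swap -> [-4, 4, 18, 13]


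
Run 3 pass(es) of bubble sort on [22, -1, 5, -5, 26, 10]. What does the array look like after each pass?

After pass 1: [-1, 5, -5, 22, 10, 26] (4 swaps)
After pass 2: [-1, -5, 5, 10, 22, 26] (2 swaps)
After pass 3: [-5, -1, 5, 10, 22, 26] (1 swaps)
Total swaps: 7


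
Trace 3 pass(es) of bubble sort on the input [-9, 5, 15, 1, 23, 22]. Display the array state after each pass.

After pass 1: [-9, 5, 1, 15, 22, 23] (2 swaps)
After pass 2: [-9, 1, 5, 15, 22, 23] (1 swaps)
After pass 3: [-9, 1, 5, 15, 22, 23] (0 swaps)
Total swaps: 3


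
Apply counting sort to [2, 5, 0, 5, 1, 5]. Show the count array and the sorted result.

Count array: [1, 1, 1, 0, 0, 3]
(count[i] = number of elements equal to i)
Cumulative count: [1, 2, 3, 3, 3, 6]
Sorted: [0, 1, 2, 5, 5, 5]


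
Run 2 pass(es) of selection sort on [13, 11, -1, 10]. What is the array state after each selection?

Pass 1: Select minimum -1 at index 2, swap -> [-1, 11, 13, 10]
Pass 2: Select minimum 10 at index 3, swap -> [-1, 10, 13, 11]


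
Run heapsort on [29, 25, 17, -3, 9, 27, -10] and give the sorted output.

Build heap: [29, 25, 27, -3, 9, 17, -10]
Extract 29: [27, 25, 17, -3, 9, -10, 29]
Extract 27: [25, 9, 17, -3, -10, 27, 29]
Extract 25: [17, 9, -10, -3, 25, 27, 29]
Extract 17: [9, -3, -10, 17, 25, 27, 29]
Extract 9: [-3, -10, 9, 17, 25, 27, 29]
Extract -3: [-10, -3, 9, 17, 25, 27, 29]


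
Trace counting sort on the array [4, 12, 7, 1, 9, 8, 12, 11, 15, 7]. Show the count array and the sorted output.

Count array: [0, 1, 0, 0, 1, 0, 0, 2, 1, 1, 0, 1, 2, 0, 0, 1]
(count[i] = number of elements equal to i)
Cumulative count: [0, 1, 1, 1, 2, 2, 2, 4, 5, 6, 6, 7, 9, 9, 9, 10]
Sorted: [1, 4, 7, 7, 8, 9, 11, 12, 12, 15]


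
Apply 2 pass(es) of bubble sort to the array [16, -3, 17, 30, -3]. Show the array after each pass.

After pass 1: [-3, 16, 17, -3, 30] (2 swaps)
After pass 2: [-3, 16, -3, 17, 30] (1 swaps)
Total swaps: 3


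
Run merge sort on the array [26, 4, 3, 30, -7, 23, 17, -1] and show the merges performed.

Divide and conquer:
  Merge [26] + [4] -> [4, 26]
  Merge [3] + [30] -> [3, 30]
  Merge [4, 26] + [3, 30] -> [3, 4, 26, 30]
  Merge [-7] + [23] -> [-7, 23]
  Merge [17] + [-1] -> [-1, 17]
  Merge [-7, 23] + [-1, 17] -> [-7, -1, 17, 23]
  Merge [3, 4, 26, 30] + [-7, -1, 17, 23] -> [-7, -1, 3, 4, 17, 23, 26, 30]


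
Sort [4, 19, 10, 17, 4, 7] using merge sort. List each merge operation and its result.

Divide and conquer:
  Merge [19] + [10] -> [10, 19]
  Merge [4] + [10, 19] -> [4, 10, 19]
  Merge [4] + [7] -> [4, 7]
  Merge [17] + [4, 7] -> [4, 7, 17]
  Merge [4, 10, 19] + [4, 7, 17] -> [4, 4, 7, 10, 17, 19]


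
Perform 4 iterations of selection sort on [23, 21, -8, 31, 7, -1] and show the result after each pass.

Pass 1: Select minimum -8 at index 2, swap -> [-8, 21, 23, 31, 7, -1]
Pass 2: Select minimum -1 at index 5, swap -> [-8, -1, 23, 31, 7, 21]
Pass 3: Select minimum 7 at index 4, swap -> [-8, -1, 7, 31, 23, 21]
Pass 4: Select minimum 21 at index 5, swap -> [-8, -1, 7, 21, 23, 31]


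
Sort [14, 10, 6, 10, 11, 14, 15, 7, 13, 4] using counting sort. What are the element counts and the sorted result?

Count array: [0, 0, 0, 0, 1, 0, 1, 1, 0, 0, 2, 1, 0, 1, 2, 1]
(count[i] = number of elements equal to i)
Cumulative count: [0, 0, 0, 0, 1, 1, 2, 3, 3, 3, 5, 6, 6, 7, 9, 10]
Sorted: [4, 6, 7, 10, 10, 11, 13, 14, 14, 15]


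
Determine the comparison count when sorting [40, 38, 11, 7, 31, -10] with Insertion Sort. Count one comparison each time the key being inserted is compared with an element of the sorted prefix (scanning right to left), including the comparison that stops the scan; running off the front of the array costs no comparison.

Insert 38: 40 > 38 (shift), reached front = 1 comparison(s) -> [38, 40, 11, 7, 31, -10]
Insert 11: 40 > 11 (shift), 38 > 11 (shift), reached front = 2 comparison(s) -> [11, 38, 40, 7, 31, -10]
Insert 7: 40 > 7 (shift), 38 > 7 (shift), 11 > 7 (shift), reached front = 3 comparison(s) -> [7, 11, 38, 40, 31, -10]
Insert 31: 40 > 31 (shift), 38 > 31 (shift), 11 <= 31 (stop) = 3 comparison(s) -> [7, 11, 31, 38, 40, -10]
Insert -10: 40 > -10 (shift), 38 > -10 (shift), 31 > -10 (shift), 11 > -10 (shift), 7 > -10 (shift), reached front = 5 comparison(s) -> [-10, 7, 11, 31, 38, 40]
Total comparisons: 1 + 2 + 3 + 3 + 5 = 14


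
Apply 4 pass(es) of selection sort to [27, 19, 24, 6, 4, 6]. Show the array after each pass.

Pass 1: Select minimum 4 at index 4, swap -> [4, 19, 24, 6, 27, 6]
Pass 2: Select minimum 6 at index 3, swap -> [4, 6, 24, 19, 27, 6]
Pass 3: Select minimum 6 at index 5, swap -> [4, 6, 6, 19, 27, 24]
Pass 4: Select minimum 19 at index 3, swap -> [4, 6, 6, 19, 27, 24]


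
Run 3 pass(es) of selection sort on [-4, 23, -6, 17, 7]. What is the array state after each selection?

Pass 1: Select minimum -6 at index 2, swap -> [-6, 23, -4, 17, 7]
Pass 2: Select minimum -4 at index 2, swap -> [-6, -4, 23, 17, 7]
Pass 3: Select minimum 7 at index 4, swap -> [-6, -4, 7, 17, 23]


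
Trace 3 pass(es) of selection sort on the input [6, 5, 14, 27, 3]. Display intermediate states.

Pass 1: Select minimum 3 at index 4, swap -> [3, 5, 14, 27, 6]
Pass 2: Select minimum 5 at index 1, swap -> [3, 5, 14, 27, 6]
Pass 3: Select minimum 6 at index 4, swap -> [3, 5, 6, 27, 14]


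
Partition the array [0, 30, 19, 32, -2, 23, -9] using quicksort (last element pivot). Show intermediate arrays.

Partition 1: pivot=-9 at index 0 -> [-9, 30, 19, 32, -2, 23, 0]
Partition 2: pivot=0 at index 2 -> [-9, -2, 0, 32, 30, 23, 19]
Partition 3: pivot=19 at index 3 -> [-9, -2, 0, 19, 30, 23, 32]
Partition 4: pivot=32 at index 6 -> [-9, -2, 0, 19, 30, 23, 32]
Partition 5: pivot=23 at index 4 -> [-9, -2, 0, 19, 23, 30, 32]


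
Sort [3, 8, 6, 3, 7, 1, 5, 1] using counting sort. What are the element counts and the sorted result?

Count array: [0, 2, 0, 2, 0, 1, 1, 1, 1]
(count[i] = number of elements equal to i)
Cumulative count: [0, 2, 2, 4, 4, 5, 6, 7, 8]
Sorted: [1, 1, 3, 3, 5, 6, 7, 8]


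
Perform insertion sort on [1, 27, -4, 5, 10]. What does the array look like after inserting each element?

First element 1 is already 'sorted'
Insert 27: shifted 0 elements -> [1, 27, -4, 5, 10]
Insert -4: shifted 2 elements -> [-4, 1, 27, 5, 10]
Insert 5: shifted 1 elements -> [-4, 1, 5, 27, 10]
Insert 10: shifted 1 elements -> [-4, 1, 5, 10, 27]


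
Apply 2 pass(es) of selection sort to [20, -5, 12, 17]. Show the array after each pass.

Pass 1: Select minimum -5 at index 1, swap -> [-5, 20, 12, 17]
Pass 2: Select minimum 12 at index 2, swap -> [-5, 12, 20, 17]


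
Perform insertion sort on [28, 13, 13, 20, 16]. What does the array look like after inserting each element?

First element 28 is already 'sorted'
Insert 13: shifted 1 elements -> [13, 28, 13, 20, 16]
Insert 13: shifted 1 elements -> [13, 13, 28, 20, 16]
Insert 20: shifted 1 elements -> [13, 13, 20, 28, 16]
Insert 16: shifted 2 elements -> [13, 13, 16, 20, 28]


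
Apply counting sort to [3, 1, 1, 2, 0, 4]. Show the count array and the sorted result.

Count array: [1, 2, 1, 1, 1]
(count[i] = number of elements equal to i)
Cumulative count: [1, 3, 4, 5, 6]
Sorted: [0, 1, 1, 2, 3, 4]
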